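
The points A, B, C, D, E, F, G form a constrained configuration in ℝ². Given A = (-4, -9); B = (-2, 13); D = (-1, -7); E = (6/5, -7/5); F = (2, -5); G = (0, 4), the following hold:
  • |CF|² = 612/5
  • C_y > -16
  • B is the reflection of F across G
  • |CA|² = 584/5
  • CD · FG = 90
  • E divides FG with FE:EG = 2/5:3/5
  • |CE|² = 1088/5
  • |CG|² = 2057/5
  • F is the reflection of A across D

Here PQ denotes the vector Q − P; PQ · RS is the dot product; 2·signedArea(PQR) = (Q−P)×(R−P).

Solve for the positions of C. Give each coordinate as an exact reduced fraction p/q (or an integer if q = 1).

1. C_x = 22/5  [line 2·x + -9·y + -151 = 0 ∩ |CG|² = 2057/5]
2. C_y = -79/5  [line 2·x + -9·y + -151 = 0 ∩ |CG|² = 2057/5]
   → C = (22/5, -79/5)

C = (22/5, -79/5)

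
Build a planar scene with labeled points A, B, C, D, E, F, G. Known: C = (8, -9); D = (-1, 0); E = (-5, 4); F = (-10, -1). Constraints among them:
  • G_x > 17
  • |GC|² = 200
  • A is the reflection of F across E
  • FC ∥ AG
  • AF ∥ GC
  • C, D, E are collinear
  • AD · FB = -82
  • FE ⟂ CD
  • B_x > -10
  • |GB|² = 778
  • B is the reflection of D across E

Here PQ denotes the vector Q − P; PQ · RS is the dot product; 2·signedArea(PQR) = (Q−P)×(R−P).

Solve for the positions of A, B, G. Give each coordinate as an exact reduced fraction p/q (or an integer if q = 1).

1. A_x = 0  [A is the reflection of F across E]
2. A_y = 9  [A is the reflection of F across E]
   → A = (0, 9)
3. B_x = -9  [B is the reflection of D across E]
4. B_y = 8  [B is the reflection of D across E]
   → B = (-9, 8)
5. G_x = 18  [AF ∥ GC ∩ FC ∥ AG]
6. G_y = 1  [AF ∥ GC ∩ FC ∥ AG]
   → G = (18, 1)

A = (0, 9)
B = (-9, 8)
G = (18, 1)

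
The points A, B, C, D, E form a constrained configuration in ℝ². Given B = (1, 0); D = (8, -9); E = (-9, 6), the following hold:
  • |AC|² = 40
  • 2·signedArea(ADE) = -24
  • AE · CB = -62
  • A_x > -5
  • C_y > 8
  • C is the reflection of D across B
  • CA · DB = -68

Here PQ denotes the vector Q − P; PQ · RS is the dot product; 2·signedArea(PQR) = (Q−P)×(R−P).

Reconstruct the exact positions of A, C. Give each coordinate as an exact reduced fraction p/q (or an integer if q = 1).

A = (-4, 3)
C = (-6, 9)

1. C_x = -6  [C is the reflection of D across B]
2. C_y = 9  [C is the reflection of D across B]
   → C = (-6, 9)
3. A_x = -4  [AE · CB = -62 ∩ 2·signedArea(ADE) = -24]
4. A_y = 3  [AE · CB = -62 ∩ 2·signedArea(ADE) = -24]
   → A = (-4, 3)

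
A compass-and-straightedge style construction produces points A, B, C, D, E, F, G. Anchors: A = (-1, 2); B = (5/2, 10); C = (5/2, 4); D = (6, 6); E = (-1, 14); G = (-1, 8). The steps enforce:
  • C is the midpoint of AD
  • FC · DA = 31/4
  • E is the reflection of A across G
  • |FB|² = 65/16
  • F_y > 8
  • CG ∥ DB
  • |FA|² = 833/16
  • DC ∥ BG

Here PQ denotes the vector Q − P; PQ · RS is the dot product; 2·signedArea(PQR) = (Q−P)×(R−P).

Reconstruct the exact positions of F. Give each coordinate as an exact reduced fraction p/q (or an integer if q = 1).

F = (3/4, 9)

1. F_x = 3/4  [line 7·x + 4·y + -165/4 = 0 ∩ |FB|² = 65/16]
2. F_y = 9  [line 7·x + 4·y + -165/4 = 0 ∩ |FB|² = 65/16]
   → F = (3/4, 9)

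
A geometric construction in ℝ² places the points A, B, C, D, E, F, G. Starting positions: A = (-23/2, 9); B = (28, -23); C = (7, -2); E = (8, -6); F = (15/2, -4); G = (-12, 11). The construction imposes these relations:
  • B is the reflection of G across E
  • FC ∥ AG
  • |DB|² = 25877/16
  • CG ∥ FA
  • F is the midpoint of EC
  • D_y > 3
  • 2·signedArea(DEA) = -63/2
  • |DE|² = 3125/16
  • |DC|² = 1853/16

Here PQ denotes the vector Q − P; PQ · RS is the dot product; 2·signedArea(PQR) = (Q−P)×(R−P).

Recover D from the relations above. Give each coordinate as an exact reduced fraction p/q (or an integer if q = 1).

1. D_x = -9/4  [line -15·x + -39/2·y + 69/2 = 0 ∩ |DB|² = 25877/16]
2. D_y = 7/2  [line -15·x + -39/2·y + 69/2 = 0 ∩ |DB|² = 25877/16]
   → D = (-9/4, 7/2)

D = (-9/4, 7/2)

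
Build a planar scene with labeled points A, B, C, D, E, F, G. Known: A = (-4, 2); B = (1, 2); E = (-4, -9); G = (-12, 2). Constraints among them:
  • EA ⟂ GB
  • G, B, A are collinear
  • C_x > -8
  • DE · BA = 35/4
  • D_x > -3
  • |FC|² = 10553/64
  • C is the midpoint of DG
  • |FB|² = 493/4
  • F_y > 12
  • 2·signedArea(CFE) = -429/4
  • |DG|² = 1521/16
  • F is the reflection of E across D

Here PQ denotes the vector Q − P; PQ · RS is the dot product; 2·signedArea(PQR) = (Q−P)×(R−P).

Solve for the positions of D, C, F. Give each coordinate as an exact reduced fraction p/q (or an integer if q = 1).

1. D_x = -9/4  [DE · BA = 35/4]
2. D_y = 2  [|DG|² = 1521/16]
   → D = (-9/4, 2)
3. C_x = -57/8  [C is the midpoint of DG]
4. C_y = 2  [C is the midpoint of DG]
   → C = (-57/8, 2)
5. F_x = -1/2  [F is the reflection of E across D]
6. F_y = 13  [F is the reflection of E across D]
   → F = (-1/2, 13)

C = (-57/8, 2)
D = (-9/4, 2)
F = (-1/2, 13)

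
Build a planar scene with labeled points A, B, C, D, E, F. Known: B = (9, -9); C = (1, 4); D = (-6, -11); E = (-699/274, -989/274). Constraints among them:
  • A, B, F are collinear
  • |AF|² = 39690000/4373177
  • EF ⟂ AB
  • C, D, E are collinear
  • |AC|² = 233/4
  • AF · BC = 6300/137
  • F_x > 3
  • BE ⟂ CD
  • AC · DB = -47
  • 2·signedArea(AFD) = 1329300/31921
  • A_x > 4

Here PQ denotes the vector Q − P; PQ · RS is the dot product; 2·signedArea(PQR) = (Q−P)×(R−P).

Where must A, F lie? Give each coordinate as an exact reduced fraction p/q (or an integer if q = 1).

1. A_x = 5  [line -15·x + -2·y + 70 = 0 ∩ |AC|² = 233/4]
2. A_y = -5/2  [line -15·x + -2·y + 70 = 0 ∩ |AC|² = 233/4]
   → A = (5, -5/2)
3. F_x = 109205/31921  [AF · BC = 6300/137 ∩ A, B, F are collinear]
4. F_y = 4195/63842  [AF · BC = 6300/137 ∩ A, B, F are collinear]
   → F = (109205/31921, 4195/63842)

A = (5, -5/2)
F = (109205/31921, 4195/63842)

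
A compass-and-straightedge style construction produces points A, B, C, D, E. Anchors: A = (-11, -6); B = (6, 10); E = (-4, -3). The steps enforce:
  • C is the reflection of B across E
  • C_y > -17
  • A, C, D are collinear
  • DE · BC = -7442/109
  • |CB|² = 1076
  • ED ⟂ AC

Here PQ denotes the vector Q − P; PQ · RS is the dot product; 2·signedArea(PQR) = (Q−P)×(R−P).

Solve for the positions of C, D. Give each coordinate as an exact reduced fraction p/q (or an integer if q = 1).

1. C_x = -14  [C is the reflection of B across E]
2. C_y = -16  [C is the reflection of B across E]
   → C = (-14, -16)
3. D_x = -1046/109  [A, C, D are collinear ∩ ED ⟂ AC]
4. D_y = -144/109  [A, C, D are collinear ∩ ED ⟂ AC]
   → D = (-1046/109, -144/109)

C = (-14, -16)
D = (-1046/109, -144/109)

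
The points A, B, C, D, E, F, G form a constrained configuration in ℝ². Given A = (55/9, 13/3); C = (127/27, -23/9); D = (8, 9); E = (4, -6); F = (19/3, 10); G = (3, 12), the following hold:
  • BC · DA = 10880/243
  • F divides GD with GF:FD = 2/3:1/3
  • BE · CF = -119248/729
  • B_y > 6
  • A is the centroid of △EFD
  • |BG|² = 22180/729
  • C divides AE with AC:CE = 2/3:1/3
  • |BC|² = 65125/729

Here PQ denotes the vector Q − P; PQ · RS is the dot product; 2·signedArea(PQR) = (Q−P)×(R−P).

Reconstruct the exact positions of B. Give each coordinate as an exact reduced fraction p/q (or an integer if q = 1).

1. B_x = 137/27  [BC · DA = 10880/243 ∩ BE · CF = -119248/729]
2. B_y = 62/9  [BC · DA = 10880/243 ∩ BE · CF = -119248/729]
   → B = (137/27, 62/9)

B = (137/27, 62/9)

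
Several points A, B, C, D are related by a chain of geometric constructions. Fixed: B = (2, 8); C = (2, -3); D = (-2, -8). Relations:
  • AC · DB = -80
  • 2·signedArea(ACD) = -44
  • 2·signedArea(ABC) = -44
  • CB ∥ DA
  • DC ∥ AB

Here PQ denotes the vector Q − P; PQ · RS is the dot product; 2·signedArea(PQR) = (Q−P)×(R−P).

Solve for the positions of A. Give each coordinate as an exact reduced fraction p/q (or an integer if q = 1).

1. A_x = -2  [DC ∥ AB ∩ CB ∥ DA]
2. A_y = 3  [DC ∥ AB ∩ CB ∥ DA]
   → A = (-2, 3)

A = (-2, 3)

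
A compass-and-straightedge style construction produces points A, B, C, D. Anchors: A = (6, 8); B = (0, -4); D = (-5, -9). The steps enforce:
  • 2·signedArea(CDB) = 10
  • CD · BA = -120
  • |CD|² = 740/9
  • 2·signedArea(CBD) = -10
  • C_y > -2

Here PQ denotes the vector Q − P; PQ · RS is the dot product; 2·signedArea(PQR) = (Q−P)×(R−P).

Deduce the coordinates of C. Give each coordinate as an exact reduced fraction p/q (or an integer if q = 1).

1. C_x = 1/3  [2·signedArea(CBD) = -10 ∩ CD · BA = -120]
2. C_y = -5/3  [2·signedArea(CBD) = -10 ∩ CD · BA = -120]
   → C = (1/3, -5/3)

C = (1/3, -5/3)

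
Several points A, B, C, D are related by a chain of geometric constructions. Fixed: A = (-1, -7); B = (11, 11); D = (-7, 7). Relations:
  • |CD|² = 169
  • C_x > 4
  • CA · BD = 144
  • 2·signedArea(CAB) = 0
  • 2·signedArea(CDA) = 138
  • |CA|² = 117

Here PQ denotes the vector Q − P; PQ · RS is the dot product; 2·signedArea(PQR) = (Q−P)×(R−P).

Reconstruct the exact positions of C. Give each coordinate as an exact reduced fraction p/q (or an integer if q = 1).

C = (5, 2)

1. C_x = 5  [2·signedArea(CAB) = 0 ∩ CA · BD = 144]
2. C_y = 2  [2·signedArea(CAB) = 0 ∩ CA · BD = 144]
   → C = (5, 2)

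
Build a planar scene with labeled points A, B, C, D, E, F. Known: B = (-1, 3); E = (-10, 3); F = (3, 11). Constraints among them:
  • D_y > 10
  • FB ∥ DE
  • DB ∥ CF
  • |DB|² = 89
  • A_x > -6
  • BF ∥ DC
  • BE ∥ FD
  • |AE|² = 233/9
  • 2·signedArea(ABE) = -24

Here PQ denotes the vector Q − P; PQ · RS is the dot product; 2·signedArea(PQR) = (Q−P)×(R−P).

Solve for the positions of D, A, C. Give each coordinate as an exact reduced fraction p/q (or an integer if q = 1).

1. D_x = -6  [FB ∥ DE ∩ BE ∥ FD]
2. D_y = 11  [FB ∥ DE ∩ BE ∥ FD]
   → D = (-6, 11)
3. A_y = 17/3  [2·signedArea(ABE) = -24]
4. A_x = -17/3  [|AE|² = 233/9]
   → A = (-17/3, 17/3)
5. C_x = -2  [DB ∥ CF ∩ BF ∥ DC]
6. C_y = 19  [DB ∥ CF ∩ BF ∥ DC]
   → C = (-2, 19)

A = (-17/3, 17/3)
C = (-2, 19)
D = (-6, 11)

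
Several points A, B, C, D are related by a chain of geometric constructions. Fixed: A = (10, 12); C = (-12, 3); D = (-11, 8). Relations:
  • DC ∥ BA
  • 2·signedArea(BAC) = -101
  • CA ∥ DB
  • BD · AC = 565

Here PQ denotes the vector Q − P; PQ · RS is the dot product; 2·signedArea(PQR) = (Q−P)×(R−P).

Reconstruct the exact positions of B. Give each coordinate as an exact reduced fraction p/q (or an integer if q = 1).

1. B_x = 11  [DC ∥ BA ∩ CA ∥ DB]
2. B_y = 17  [DC ∥ BA ∩ CA ∥ DB]
   → B = (11, 17)

B = (11, 17)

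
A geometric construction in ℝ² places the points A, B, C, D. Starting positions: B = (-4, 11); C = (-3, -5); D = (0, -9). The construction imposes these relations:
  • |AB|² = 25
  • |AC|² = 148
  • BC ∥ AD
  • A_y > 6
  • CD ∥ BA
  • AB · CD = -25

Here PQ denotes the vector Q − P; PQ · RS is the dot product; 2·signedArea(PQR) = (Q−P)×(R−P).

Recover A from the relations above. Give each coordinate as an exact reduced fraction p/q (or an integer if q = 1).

A = (-1, 7)

1. A_x = -1  [BC ∥ AD ∩ CD ∥ BA]
2. A_y = 7  [BC ∥ AD ∩ CD ∥ BA]
   → A = (-1, 7)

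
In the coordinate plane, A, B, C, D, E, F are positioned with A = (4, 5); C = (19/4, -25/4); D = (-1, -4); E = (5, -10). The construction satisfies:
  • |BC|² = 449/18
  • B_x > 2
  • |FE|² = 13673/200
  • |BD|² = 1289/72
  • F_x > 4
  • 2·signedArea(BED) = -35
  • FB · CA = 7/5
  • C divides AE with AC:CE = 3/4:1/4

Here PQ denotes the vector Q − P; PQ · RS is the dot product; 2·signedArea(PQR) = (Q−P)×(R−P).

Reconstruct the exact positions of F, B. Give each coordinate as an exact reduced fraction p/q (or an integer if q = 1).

1. B_x = 31/12  [line -6·x + -6·y + 5 = 0 ∩ |BD|² = 1289/72]
2. B_y = -7/4  [line -6·x + -6·y + 5 = 0 ∩ |BD|² = 1289/72]
   → B = (31/12, -7/4)
3. F_x = 89/20  [line 3/4·x + -45/4·y + -921/40 = 0 ∩ |FE|² = 13673/200]
4. F_y = -7/4  [line 3/4·x + -45/4·y + -921/40 = 0 ∩ |FE|² = 13673/200]
   → F = (89/20, -7/4)

B = (31/12, -7/4)
F = (89/20, -7/4)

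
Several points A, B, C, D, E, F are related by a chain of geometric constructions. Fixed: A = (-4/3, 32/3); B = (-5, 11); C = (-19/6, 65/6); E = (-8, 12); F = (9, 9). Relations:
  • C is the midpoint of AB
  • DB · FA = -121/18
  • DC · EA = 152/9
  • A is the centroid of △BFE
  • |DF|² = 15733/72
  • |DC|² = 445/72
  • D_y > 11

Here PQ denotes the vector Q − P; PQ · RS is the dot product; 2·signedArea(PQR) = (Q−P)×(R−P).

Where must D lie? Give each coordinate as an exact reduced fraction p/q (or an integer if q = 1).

1. D_x = -67/12  [DB · FA = -121/18 ∩ DC · EA = 152/9]
2. D_y = 137/12  [DB · FA = -121/18 ∩ DC · EA = 152/9]
   → D = (-67/12, 137/12)

D = (-67/12, 137/12)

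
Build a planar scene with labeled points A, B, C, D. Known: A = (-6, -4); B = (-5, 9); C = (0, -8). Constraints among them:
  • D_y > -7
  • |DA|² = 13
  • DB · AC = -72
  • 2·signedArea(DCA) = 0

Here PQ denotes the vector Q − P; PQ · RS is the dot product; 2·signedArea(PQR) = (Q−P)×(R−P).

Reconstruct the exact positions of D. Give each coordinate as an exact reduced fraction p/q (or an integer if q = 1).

D = (-3, -6)

1. D_x = -3  [2·signedArea(DCA) = 0 ∩ DB · AC = -72]
2. D_y = -6  [2·signedArea(DCA) = 0 ∩ DB · AC = -72]
   → D = (-3, -6)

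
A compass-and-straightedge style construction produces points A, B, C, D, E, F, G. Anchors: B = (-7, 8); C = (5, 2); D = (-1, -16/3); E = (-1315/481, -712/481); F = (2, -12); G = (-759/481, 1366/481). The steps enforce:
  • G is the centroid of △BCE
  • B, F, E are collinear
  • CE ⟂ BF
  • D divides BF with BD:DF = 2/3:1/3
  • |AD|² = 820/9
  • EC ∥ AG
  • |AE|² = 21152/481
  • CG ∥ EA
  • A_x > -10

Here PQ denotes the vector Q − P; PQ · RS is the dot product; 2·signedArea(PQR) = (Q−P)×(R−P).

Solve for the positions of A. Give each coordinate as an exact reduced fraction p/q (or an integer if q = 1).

1. A_x = -4479/481  [EC ∥ AG ∩ CG ∥ EA]
2. A_y = -308/481  [EC ∥ AG ∩ CG ∥ EA]
   → A = (-4479/481, -308/481)

A = (-4479/481, -308/481)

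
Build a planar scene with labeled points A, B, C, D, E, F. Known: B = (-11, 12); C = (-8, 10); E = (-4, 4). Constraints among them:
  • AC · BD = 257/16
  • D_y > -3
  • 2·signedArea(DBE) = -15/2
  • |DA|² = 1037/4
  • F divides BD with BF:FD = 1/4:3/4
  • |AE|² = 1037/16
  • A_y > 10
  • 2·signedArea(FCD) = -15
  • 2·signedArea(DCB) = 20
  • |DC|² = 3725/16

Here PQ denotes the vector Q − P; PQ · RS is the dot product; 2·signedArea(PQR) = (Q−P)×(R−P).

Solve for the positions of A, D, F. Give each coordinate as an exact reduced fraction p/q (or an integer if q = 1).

1. D_x = 3/4  [2·signedArea(DBE) = -15/2 ∩ 2·signedArea(DCB) = 20]
2. D_y = -5/2  [2·signedArea(DBE) = -15/2 ∩ 2·signedArea(DCB) = 20]
   → D = (3/4, -5/2)
3. F_x = -129/16  [F divides BD with BF:FD = 1/4:3/4]
4. F_y = 67/8  [F divides BD with BF:FD = 1/4:3/4]
   → F = (-129/16, 67/8)
5. A_x = -35/4  [line -47/4·x + 29/2·y + -4081/16 = 0 ∩ |AE|² = 1037/16]
6. A_y = 21/2  [line -47/4·x + 29/2·y + -4081/16 = 0 ∩ |AE|² = 1037/16]
   → A = (-35/4, 21/2)

A = (-35/4, 21/2)
D = (3/4, -5/2)
F = (-129/16, 67/8)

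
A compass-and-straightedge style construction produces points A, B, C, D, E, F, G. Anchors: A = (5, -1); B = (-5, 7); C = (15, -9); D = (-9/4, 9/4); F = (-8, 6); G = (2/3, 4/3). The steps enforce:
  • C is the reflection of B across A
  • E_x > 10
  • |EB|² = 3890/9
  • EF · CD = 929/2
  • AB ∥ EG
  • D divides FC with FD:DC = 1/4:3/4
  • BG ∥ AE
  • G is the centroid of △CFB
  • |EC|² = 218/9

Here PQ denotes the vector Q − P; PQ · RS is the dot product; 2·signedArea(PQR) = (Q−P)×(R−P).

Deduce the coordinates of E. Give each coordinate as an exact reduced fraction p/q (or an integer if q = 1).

E = (32/3, -20/3)

1. E_x = 32/3  [AB ∥ EG ∩ BG ∥ AE]
2. E_y = -20/3  [AB ∥ EG ∩ BG ∥ AE]
   → E = (32/3, -20/3)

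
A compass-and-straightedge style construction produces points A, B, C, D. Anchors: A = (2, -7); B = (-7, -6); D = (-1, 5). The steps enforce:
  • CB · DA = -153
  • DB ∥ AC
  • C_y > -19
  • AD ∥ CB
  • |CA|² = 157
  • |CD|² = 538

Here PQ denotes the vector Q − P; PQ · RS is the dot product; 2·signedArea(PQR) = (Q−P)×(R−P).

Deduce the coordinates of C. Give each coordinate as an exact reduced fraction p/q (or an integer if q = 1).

1. C_x = -4  [AD ∥ CB ∩ DB ∥ AC]
2. C_y = -18  [AD ∥ CB ∩ DB ∥ AC]
   → C = (-4, -18)

C = (-4, -18)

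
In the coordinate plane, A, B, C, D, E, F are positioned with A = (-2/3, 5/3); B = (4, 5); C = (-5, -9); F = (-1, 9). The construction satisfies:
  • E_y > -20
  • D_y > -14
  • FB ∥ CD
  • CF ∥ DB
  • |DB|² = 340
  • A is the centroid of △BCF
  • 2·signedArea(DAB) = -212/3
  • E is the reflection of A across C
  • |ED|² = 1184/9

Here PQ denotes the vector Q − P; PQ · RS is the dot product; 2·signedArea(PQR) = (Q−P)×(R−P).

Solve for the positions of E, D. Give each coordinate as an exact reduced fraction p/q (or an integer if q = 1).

1. E_x = -28/3  [E is the reflection of A across C]
2. E_y = -59/3  [E is the reflection of A across C]
   → E = (-28/3, -59/3)
3. D_x = 0  [CF ∥ DB ∩ FB ∥ CD]
4. D_y = -13  [CF ∥ DB ∩ FB ∥ CD]
   → D = (0, -13)

D = (0, -13)
E = (-28/3, -59/3)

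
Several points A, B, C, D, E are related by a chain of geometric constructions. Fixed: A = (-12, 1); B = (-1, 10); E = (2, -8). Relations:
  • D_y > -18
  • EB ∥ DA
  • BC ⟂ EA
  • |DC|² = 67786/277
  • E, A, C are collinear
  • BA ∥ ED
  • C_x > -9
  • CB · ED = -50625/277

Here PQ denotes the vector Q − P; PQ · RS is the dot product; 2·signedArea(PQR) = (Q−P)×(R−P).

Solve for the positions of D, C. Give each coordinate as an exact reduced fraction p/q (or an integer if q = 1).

C = (-2302/277, -380/277)
D = (-9, -17)

1. D_x = -9  [EB ∥ DA ∩ BA ∥ ED]
2. D_y = -17  [EB ∥ DA ∩ BA ∥ ED]
   → D = (-9, -17)
3. C_x = -2302/277  [E, A, C are collinear ∩ BC ⟂ EA]
4. C_y = -380/277  [E, A, C are collinear ∩ BC ⟂ EA]
   → C = (-2302/277, -380/277)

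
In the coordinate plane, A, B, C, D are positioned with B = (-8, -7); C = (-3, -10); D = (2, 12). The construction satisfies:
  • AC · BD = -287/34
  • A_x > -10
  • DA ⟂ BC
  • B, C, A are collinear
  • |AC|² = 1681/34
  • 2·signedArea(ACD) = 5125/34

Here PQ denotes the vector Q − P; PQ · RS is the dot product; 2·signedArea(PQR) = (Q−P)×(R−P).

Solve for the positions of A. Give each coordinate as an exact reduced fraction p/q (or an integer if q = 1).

1. A_x = -307/34  [B, C, A are collinear ∩ DA ⟂ BC]
2. A_y = -217/34  [B, C, A are collinear ∩ DA ⟂ BC]
   → A = (-307/34, -217/34)

A = (-307/34, -217/34)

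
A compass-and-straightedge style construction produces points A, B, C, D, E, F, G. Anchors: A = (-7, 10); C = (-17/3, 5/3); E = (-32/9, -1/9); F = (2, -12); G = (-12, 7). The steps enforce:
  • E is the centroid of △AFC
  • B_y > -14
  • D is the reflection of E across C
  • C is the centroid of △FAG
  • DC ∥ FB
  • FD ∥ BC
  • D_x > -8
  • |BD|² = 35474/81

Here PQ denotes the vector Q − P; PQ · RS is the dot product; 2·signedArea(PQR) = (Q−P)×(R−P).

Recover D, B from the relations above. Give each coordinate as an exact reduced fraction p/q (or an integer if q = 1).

1. D_x = -70/9  [D is the reflection of E across C]
2. D_y = 31/9  [D is the reflection of E across C]
   → D = (-70/9, 31/9)
3. B_x = 37/9  [FD ∥ BC ∩ DC ∥ FB]
4. B_y = -124/9  [FD ∥ BC ∩ DC ∥ FB]
   → B = (37/9, -124/9)

B = (37/9, -124/9)
D = (-70/9, 31/9)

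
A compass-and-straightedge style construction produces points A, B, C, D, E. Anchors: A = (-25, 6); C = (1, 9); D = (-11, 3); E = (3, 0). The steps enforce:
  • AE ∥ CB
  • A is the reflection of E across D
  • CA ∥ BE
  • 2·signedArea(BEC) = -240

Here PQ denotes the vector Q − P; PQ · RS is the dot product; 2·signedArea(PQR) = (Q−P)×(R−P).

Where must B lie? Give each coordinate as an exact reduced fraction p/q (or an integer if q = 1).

B = (29, 3)

1. B_x = 29  [CA ∥ BE ∩ AE ∥ CB]
2. B_y = 3  [CA ∥ BE ∩ AE ∥ CB]
   → B = (29, 3)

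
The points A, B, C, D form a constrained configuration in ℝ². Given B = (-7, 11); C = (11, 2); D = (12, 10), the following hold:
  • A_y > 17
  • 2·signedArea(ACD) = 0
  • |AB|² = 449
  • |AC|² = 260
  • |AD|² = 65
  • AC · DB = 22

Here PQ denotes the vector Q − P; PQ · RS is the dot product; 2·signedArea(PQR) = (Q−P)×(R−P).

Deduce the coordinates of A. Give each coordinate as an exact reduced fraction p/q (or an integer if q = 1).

1. A_x = 13  [2·signedArea(ACD) = 0 ∩ AC · DB = 22]
2. A_y = 18  [2·signedArea(ACD) = 0 ∩ AC · DB = 22]
   → A = (13, 18)

A = (13, 18)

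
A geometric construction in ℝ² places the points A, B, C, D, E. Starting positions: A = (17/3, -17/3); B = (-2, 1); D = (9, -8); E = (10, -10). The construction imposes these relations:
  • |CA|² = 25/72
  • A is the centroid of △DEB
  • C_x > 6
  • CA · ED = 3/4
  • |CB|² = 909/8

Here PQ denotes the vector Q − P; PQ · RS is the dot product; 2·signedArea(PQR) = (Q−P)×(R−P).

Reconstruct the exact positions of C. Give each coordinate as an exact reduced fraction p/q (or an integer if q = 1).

1. C_x = 25/4  [line 1·x + -2·y + -71/4 = 0 ∩ |CA|² = 25/72]
2. C_y = -23/4  [line 1·x + -2·y + -71/4 = 0 ∩ |CA|² = 25/72]
   → C = (25/4, -23/4)

C = (25/4, -23/4)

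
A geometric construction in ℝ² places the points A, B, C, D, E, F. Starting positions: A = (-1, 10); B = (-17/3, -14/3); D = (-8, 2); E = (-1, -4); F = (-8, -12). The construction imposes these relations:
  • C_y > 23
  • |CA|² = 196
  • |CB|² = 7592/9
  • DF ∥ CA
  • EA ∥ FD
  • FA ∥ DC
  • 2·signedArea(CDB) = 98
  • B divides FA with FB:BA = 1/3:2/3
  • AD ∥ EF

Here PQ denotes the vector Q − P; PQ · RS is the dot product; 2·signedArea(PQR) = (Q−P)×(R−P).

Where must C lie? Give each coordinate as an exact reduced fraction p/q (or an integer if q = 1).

1. C_x = -1  [DF ∥ CA ∩ FA ∥ DC]
2. C_y = 24  [DF ∥ CA ∩ FA ∥ DC]
   → C = (-1, 24)

C = (-1, 24)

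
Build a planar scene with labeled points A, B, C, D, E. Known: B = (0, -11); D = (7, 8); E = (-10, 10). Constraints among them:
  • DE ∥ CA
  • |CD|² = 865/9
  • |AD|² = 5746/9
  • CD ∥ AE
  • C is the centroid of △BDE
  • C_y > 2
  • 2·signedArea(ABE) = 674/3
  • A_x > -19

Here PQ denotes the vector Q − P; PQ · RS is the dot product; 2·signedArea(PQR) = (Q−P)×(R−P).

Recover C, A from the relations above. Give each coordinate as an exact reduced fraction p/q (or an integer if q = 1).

A = (-18, 13/3)
C = (-1, 7/3)

1. C_x = -1  [C is the centroid of △BDE]
2. C_y = 7/3  [C is the centroid of △BDE]
   → C = (-1, 7/3)
3. A_x = -18  [CD ∥ AE ∩ DE ∥ CA]
4. A_y = 13/3  [CD ∥ AE ∩ DE ∥ CA]
   → A = (-18, 13/3)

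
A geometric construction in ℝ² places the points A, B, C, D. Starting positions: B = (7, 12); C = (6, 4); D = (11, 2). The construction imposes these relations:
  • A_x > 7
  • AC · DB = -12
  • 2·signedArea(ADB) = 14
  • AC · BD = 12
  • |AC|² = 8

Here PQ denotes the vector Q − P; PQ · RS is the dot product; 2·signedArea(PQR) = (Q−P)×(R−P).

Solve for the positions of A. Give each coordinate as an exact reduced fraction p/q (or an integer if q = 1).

A = (8, 6)

1. A_x = 8  [AC · DB = -12 ∩ 2·signedArea(ADB) = 14]
2. A_y = 6  [AC · DB = -12 ∩ 2·signedArea(ADB) = 14]
   → A = (8, 6)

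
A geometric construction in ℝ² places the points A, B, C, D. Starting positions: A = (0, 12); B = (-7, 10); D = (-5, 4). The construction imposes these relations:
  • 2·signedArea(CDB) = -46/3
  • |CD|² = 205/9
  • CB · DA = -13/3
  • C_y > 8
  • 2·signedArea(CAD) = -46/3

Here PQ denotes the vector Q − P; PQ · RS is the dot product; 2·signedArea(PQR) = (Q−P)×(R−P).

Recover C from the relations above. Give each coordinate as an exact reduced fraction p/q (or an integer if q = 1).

C = (-4, 26/3)

1. C_x = -4  [2·signedArea(CDB) = -46/3 ∩ 2·signedArea(CAD) = -46/3]
2. C_y = 26/3  [2·signedArea(CDB) = -46/3 ∩ 2·signedArea(CAD) = -46/3]
   → C = (-4, 26/3)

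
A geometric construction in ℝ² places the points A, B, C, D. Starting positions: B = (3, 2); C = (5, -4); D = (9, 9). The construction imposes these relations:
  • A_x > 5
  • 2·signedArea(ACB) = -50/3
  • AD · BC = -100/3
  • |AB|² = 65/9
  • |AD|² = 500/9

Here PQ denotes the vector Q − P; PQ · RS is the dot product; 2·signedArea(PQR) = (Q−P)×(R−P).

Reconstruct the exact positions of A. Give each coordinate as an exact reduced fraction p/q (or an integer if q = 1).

1. A_x = 17/3  [AD · BC = -100/3 ∩ 2·signedArea(ACB) = -50/3]
2. A_y = 7/3  [AD · BC = -100/3 ∩ 2·signedArea(ACB) = -50/3]
   → A = (17/3, 7/3)

A = (17/3, 7/3)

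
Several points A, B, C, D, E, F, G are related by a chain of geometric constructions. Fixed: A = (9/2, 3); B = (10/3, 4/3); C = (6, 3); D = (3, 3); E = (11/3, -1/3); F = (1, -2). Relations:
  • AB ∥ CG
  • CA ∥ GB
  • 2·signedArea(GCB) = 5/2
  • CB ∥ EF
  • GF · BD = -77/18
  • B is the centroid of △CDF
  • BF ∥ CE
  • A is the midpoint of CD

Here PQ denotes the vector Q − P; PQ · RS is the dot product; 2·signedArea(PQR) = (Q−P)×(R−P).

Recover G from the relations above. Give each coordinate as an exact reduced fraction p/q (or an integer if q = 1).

G = (29/6, 4/3)

1. G_x = 29/6  [CA ∥ GB ∩ AB ∥ CG]
2. G_y = 4/3  [CA ∥ GB ∩ AB ∥ CG]
   → G = (29/6, 4/3)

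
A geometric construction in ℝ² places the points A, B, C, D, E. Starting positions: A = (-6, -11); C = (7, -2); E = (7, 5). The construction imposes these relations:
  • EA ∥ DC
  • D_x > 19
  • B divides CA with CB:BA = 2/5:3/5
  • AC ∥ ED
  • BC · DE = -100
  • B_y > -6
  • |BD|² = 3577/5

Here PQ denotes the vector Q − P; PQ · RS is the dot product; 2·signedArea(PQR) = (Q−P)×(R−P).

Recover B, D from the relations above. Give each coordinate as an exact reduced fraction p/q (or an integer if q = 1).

B = (9/5, -28/5)
D = (20, 14)

1. B_x = 9/5  [B divides CA with CB:BA = 2/5:3/5]
2. B_y = -28/5  [B divides CA with CB:BA = 2/5:3/5]
   → B = (9/5, -28/5)
3. D_x = 20  [EA ∥ DC ∩ AC ∥ ED]
4. D_y = 14  [EA ∥ DC ∩ AC ∥ ED]
   → D = (20, 14)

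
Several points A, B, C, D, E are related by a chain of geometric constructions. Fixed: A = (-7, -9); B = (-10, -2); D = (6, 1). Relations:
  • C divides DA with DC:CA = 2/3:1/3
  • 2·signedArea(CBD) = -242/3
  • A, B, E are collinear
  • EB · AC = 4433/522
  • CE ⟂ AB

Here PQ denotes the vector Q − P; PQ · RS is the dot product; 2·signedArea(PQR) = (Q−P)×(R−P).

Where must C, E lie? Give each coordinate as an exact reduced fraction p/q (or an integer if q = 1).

C = (-8/3, -17/3)
E = (-437/58, -1349/174)

1. C_x = -8/3  [C divides DA with DC:CA = 2/3:1/3]
2. C_y = -17/3  [C divides DA with DC:CA = 2/3:1/3]
   → C = (-8/3, -17/3)
3. E_x = -437/58  [A, B, E are collinear ∩ CE ⟂ AB]
4. E_y = -1349/174  [A, B, E are collinear ∩ CE ⟂ AB]
   → E = (-437/58, -1349/174)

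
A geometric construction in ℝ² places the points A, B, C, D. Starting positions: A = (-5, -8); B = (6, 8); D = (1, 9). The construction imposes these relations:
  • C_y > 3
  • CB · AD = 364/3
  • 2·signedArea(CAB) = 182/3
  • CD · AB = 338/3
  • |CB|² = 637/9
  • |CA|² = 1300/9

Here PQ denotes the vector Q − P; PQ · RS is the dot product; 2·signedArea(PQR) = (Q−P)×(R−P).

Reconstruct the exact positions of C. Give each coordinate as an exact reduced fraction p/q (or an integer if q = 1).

1. C_x = -1  [2·signedArea(CAB) = 182/3 ∩ CB · AD = 364/3]
2. C_y = 10/3  [2·signedArea(CAB) = 182/3 ∩ CB · AD = 364/3]
   → C = (-1, 10/3)

C = (-1, 10/3)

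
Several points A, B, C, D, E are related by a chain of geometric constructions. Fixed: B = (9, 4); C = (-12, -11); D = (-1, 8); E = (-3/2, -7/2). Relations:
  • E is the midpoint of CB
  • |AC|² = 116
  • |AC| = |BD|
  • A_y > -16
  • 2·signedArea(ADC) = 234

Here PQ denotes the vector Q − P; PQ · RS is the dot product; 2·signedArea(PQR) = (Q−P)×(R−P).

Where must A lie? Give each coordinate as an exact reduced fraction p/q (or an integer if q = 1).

A = (-2, -15)

1. A_x = -2  [line 19·x + -11·y + -127 = 0 ∩ |AC|² = 116]
2. A_y = -15  [line 19·x + -11·y + -127 = 0 ∩ |AC|² = 116]
   → A = (-2, -15)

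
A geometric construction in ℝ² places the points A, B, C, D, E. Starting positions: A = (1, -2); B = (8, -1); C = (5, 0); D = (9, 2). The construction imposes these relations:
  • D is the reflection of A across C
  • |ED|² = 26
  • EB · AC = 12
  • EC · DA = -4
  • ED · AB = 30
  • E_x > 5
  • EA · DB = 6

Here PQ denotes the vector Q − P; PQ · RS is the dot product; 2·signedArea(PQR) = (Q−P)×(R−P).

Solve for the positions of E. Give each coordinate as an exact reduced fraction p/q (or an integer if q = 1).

E = (26/5, -7/5)

1. E_x = 26/5  [EC · DA = -4 ∩ ED · AB = 30]
2. E_y = -7/5  [EC · DA = -4 ∩ ED · AB = 30]
   → E = (26/5, -7/5)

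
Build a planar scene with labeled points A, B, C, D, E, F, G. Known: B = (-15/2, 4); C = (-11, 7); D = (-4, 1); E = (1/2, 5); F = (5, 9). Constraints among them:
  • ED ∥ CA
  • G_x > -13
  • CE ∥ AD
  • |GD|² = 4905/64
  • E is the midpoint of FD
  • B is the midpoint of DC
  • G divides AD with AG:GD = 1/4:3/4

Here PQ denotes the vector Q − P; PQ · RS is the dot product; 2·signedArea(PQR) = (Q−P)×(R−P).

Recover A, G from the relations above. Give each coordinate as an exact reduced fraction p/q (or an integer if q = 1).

A = (-31/2, 3)
G = (-101/8, 5/2)

1. A_x = -31/2  [CE ∥ AD ∩ ED ∥ CA]
2. A_y = 3  [CE ∥ AD ∩ ED ∥ CA]
   → A = (-31/2, 3)
3. G_x = -101/8  [G divides AD with AG:GD = 1/4:3/4]
4. G_y = 5/2  [G divides AD with AG:GD = 1/4:3/4]
   → G = (-101/8, 5/2)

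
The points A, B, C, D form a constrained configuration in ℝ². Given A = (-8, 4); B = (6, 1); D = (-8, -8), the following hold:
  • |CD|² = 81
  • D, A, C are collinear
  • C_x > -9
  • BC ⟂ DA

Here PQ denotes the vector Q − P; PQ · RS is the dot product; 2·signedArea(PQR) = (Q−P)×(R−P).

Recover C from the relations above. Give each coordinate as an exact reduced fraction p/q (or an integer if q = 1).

C = (-8, 1)

1. C_x = -8  [D, A, C are collinear ∩ BC ⟂ DA]
2. C_y = 1  [D, A, C are collinear ∩ BC ⟂ DA]
   → C = (-8, 1)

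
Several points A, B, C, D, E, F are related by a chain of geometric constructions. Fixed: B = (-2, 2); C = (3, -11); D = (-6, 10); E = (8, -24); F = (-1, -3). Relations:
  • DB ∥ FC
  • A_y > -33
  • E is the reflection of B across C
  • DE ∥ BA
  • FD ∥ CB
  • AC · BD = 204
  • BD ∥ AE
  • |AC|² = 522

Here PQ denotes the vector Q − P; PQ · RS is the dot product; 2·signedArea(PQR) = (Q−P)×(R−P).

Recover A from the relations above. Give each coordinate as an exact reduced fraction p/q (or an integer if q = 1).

1. A_x = 12  [BD ∥ AE ∩ DE ∥ BA]
2. A_y = -32  [BD ∥ AE ∩ DE ∥ BA]
   → A = (12, -32)

A = (12, -32)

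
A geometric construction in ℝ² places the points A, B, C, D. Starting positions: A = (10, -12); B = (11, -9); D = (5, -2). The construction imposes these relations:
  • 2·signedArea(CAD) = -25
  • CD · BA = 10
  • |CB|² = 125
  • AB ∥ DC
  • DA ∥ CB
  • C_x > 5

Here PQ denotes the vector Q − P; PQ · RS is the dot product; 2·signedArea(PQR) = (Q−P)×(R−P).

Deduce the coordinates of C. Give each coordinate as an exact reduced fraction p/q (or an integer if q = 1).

1. C_x = 6  [DA ∥ CB ∩ AB ∥ DC]
2. C_y = 1  [DA ∥ CB ∩ AB ∥ DC]
   → C = (6, 1)

C = (6, 1)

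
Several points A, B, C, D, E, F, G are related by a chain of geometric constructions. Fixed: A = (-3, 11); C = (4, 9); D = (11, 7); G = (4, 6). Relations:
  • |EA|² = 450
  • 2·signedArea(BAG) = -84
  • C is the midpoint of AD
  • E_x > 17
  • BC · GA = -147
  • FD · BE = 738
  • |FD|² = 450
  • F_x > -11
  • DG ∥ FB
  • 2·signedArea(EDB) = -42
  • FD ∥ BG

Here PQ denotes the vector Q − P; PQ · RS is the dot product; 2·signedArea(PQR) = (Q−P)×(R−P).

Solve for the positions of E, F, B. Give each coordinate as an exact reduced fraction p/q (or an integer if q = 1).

1. B_x = -17  [BC · GA = -147 ∩ 2·signedArea(BAG) = -84]
2. B_y = 9  [BC · GA = -147 ∩ 2·signedArea(BAG) = -84]
   → B = (-17, 9)
3. E_x = 18  [line -2·x + -28·y + 260 = 0 ∩ |EA|² = 450]
4. E_y = 8  [line -2·x + -28·y + 260 = 0 ∩ |EA|² = 450]
   → E = (18, 8)
5. F_x = -10  [FD · BE = 738 ∩ FD ∥ BG]
6. F_y = 10  [FD · BE = 738 ∩ FD ∥ BG]
   → F = (-10, 10)

B = (-17, 9)
E = (18, 8)
F = (-10, 10)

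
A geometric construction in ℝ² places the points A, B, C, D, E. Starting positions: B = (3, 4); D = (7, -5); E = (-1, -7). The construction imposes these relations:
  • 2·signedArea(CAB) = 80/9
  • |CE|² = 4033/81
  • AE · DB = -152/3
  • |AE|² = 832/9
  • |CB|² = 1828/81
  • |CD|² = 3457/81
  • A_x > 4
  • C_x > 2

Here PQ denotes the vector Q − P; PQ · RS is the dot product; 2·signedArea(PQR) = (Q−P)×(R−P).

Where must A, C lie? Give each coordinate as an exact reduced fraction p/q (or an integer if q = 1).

A = (13/3, 1)
C = (19/9, -2/3)

1. A_x = 13/3  [line 4·x + -9·y + -25/3 = 0 ∩ |AE|² = 832/9]
2. A_y = 1  [line 4·x + -9·y + -25/3 = 0 ∩ |AE|² = 832/9]
   → A = (13/3, 1)
3. C_x = 19/9  [line -3·x + -4/3·y + 49/9 = 0 ∩ |CB|² = 1828/81]
4. C_y = -2/3  [line -3·x + -4/3·y + 49/9 = 0 ∩ |CB|² = 1828/81]
   → C = (19/9, -2/3)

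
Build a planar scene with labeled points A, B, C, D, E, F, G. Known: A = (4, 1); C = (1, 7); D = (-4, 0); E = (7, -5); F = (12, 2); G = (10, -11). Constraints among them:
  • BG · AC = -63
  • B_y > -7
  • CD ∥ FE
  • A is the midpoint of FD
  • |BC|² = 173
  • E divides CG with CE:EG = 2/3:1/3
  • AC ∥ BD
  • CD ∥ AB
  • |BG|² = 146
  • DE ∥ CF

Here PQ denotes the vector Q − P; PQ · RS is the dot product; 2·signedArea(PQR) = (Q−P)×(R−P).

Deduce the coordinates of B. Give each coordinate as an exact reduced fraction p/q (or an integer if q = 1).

1. B_x = -1  [AC ∥ BD ∩ CD ∥ AB]
2. B_y = -6  [AC ∥ BD ∩ CD ∥ AB]
   → B = (-1, -6)

B = (-1, -6)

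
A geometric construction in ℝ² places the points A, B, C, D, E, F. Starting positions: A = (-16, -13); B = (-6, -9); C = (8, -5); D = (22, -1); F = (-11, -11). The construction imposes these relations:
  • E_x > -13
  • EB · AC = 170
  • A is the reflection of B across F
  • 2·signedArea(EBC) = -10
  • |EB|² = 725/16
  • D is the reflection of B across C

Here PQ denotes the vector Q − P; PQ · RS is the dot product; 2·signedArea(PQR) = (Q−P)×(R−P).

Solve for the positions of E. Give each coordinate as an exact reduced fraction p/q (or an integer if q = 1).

E = (-49/4, -23/2)

1. E_x = -49/4  [2·signedArea(EBC) = -10 ∩ EB · AC = 170]
2. E_y = -23/2  [2·signedArea(EBC) = -10 ∩ EB · AC = 170]
   → E = (-49/4, -23/2)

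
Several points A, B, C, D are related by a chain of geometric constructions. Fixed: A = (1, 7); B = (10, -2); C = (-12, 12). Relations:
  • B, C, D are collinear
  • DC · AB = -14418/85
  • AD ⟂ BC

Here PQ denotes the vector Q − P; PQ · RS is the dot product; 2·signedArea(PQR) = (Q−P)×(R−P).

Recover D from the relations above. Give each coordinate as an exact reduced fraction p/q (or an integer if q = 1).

D = (-41/85, 397/85)

1. D_x = -41/85  [B, C, D are collinear ∩ AD ⟂ BC]
2. D_y = 397/85  [B, C, D are collinear ∩ AD ⟂ BC]
   → D = (-41/85, 397/85)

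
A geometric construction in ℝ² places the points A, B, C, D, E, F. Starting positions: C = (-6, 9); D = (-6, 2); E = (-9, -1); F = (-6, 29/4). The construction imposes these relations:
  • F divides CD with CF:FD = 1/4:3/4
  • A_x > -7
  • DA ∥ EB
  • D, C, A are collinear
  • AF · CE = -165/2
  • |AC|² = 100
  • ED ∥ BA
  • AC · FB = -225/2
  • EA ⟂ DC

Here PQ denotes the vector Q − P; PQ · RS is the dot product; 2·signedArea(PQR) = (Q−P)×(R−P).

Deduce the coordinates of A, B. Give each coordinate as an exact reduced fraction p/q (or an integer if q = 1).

A = (-6, -1)
B = (-9, -4)

1. A_x = -6  [D, C, A are collinear ∩ EA ⟂ DC]
2. A_y = -1  [D, C, A are collinear ∩ EA ⟂ DC]
   → A = (-6, -1)
3. B_x = -9  [ED ∥ BA ∩ DA ∥ EB]
4. B_y = -4  [ED ∥ BA ∩ DA ∥ EB]
   → B = (-9, -4)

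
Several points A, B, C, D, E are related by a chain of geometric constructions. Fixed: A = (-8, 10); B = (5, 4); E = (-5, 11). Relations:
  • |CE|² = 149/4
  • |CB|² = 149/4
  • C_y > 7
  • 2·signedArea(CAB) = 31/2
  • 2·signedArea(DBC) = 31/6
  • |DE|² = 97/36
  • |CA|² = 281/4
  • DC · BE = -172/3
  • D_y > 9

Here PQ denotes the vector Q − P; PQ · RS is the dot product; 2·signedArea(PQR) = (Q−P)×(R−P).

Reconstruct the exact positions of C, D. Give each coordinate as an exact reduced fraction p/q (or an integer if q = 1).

1. C_x = 0  [line 6·x + 13·y + -195/2 = 0 ∩ |CB|² = 149/4]
2. C_y = 15/2  [line 6·x + 13·y + -195/2 = 0 ∩ |CB|² = 149/4]
   → C = (0, 15/2)
3. D_x = -13/3  [DC · BE = -172/3 ∩ 2·signedArea(DBC) = 31/6]
4. D_y = 19/2  [DC · BE = -172/3 ∩ 2·signedArea(DBC) = 31/6]
   → D = (-13/3, 19/2)

C = (0, 15/2)
D = (-13/3, 19/2)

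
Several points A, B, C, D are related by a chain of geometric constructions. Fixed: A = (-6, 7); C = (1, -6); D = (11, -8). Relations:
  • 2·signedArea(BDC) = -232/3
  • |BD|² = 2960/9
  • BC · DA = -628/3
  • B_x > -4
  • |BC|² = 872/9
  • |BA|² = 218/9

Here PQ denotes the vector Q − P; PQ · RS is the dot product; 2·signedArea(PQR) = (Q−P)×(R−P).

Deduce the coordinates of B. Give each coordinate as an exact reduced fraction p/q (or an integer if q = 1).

B = (-11/3, 8/3)

1. B_x = -11/3  [2·signedArea(BDC) = -232/3 ∩ BC · DA = -628/3]
2. B_y = 8/3  [2·signedArea(BDC) = -232/3 ∩ BC · DA = -628/3]
   → B = (-11/3, 8/3)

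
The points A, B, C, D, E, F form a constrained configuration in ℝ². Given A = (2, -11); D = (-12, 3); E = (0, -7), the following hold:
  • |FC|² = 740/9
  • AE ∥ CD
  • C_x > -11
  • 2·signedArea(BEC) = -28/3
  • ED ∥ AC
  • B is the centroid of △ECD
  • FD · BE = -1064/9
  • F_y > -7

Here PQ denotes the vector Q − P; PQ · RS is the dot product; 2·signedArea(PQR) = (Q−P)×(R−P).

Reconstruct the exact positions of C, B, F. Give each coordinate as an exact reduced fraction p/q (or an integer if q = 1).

B = (-22/3, -5/3)
C = (-10, -1)
F = (-8/3, -19/3)

1. C_x = -10  [AE ∥ CD ∩ ED ∥ AC]
2. C_y = -1  [AE ∥ CD ∩ ED ∥ AC]
   → C = (-10, -1)
3. B_x = -22/3  [B is the centroid of △ECD]
4. B_y = -5/3  [B is the centroid of △ECD]
   → B = (-22/3, -5/3)
5. F_x = -8/3  [line -22/3·x + 16/3·y + 128/9 = 0 ∩ |FC|² = 740/9]
6. F_y = -19/3  [line -22/3·x + 16/3·y + 128/9 = 0 ∩ |FC|² = 740/9]
   → F = (-8/3, -19/3)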